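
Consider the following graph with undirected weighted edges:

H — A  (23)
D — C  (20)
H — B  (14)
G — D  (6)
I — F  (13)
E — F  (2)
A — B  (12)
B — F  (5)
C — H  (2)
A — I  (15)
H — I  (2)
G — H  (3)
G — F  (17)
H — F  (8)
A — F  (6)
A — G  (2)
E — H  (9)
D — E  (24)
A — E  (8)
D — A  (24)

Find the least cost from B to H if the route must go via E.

Shortest B→E: B–F–E = 7
Best E to H: E–H costing 9
Total via E: 7 + 9 = 16.

16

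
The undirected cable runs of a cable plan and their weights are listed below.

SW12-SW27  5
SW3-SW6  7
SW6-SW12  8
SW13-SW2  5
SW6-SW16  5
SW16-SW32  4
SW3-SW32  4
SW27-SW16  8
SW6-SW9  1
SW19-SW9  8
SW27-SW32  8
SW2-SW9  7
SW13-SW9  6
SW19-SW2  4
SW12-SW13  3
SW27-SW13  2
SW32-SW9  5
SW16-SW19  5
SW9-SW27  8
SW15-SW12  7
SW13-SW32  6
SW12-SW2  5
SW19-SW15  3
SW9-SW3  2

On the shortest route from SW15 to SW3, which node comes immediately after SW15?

SW19

Candidate routes:
SW15 - SW19 - SW2 - SW9 - SW3: 3+4+7+2 = 16
SW15 - SW19 - SW9 - SW3: 3+8+2 = 13
SW15 - SW19 - SW16 - SW32 - SW3: 3+5+4+4 = 16
SW15 - SW19 - SW16 - SW6 - SW9 - SW3: 3+5+5+1+2 = 16
The minimum is 13 via SW15 - SW19 - SW9 - SW3.
So from SW15 the first move is to SW19.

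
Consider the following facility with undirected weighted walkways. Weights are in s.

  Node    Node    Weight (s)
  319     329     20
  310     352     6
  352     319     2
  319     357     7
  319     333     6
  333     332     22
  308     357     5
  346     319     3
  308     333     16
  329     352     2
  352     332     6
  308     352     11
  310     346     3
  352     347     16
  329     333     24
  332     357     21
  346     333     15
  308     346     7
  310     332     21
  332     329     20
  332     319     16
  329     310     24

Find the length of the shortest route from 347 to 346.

Enumerating some paths:
347 → 352 → 308 → 346: 16+11+7 = 34
347 → 352 → 319 → 346: 16+2+3 = 21
347 → 352 → 310 → 346: 16+6+3 = 25
The minimum is 21 s via 347 → 352 → 319 → 346.

21 s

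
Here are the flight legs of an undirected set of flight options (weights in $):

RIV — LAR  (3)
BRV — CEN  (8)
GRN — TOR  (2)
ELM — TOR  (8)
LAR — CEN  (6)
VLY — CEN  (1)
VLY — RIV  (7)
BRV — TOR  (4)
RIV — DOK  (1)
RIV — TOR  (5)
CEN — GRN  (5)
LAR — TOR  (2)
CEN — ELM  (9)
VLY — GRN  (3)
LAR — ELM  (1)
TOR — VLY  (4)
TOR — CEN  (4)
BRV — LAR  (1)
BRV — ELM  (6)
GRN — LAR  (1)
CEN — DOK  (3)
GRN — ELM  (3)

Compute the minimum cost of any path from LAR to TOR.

Running Dijkstra from LAR:
LAR: 0
GRN: 1  (via LAR)
ELM: 1  (via LAR)
BRV: 1  (via LAR)
TOR: 2  (via LAR)
Shortest route: LAR–TOR = $2.

$2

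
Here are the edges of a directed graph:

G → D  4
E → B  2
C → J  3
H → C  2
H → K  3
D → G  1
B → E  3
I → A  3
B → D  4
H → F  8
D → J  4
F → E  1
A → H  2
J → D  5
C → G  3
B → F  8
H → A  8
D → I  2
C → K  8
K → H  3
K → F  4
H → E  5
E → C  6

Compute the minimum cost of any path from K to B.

Compare a few routes:
K → H → F → E → B: 3+8+1+2 = 14
K → F → E → B: 4+1+2 = 7
K → H → E → B: 3+5+2 = 10
Cheapest is K → F → E → B at 7.

7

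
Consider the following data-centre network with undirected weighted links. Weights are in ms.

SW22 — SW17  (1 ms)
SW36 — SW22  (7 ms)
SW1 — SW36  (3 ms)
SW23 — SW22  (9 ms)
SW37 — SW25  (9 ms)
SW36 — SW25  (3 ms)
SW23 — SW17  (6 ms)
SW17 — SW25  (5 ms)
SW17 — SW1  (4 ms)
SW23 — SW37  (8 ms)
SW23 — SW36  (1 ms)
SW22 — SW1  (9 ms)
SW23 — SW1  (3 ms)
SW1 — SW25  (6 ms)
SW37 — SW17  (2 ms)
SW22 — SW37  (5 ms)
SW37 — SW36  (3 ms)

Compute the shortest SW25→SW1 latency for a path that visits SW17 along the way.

9 ms

Best SW25 to SW17: SW25–SW17 costing 5
Shortest SW17→SW1: SW17–SW1 = 4
Total via SW17: 5 + 4 = 9 ms.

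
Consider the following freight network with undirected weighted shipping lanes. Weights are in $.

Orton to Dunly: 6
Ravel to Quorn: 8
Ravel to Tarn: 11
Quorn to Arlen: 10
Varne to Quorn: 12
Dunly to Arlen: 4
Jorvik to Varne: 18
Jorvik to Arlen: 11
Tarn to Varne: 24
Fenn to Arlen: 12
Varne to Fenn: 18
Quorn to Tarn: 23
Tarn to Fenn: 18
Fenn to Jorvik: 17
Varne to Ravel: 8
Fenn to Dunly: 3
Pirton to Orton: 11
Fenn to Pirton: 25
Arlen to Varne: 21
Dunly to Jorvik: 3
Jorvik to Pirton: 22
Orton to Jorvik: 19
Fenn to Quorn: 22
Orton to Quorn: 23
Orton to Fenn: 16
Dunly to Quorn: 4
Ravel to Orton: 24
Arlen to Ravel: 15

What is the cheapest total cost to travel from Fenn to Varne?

Settle nodes by increasing distance from Fenn:
Fenn: 0
Dunly: 3  (via Fenn)
Jorvik: 6  (via Dunly)
Quorn: 7  (via Dunly)
Arlen: 7  (via Dunly)
Orton: 9  (via Dunly)
Ravel: 15  (via Quorn)
Tarn: 18  (via Fenn)
Varne: 18  (via Fenn)
Shortest route: Fenn–Varne = $18.

$18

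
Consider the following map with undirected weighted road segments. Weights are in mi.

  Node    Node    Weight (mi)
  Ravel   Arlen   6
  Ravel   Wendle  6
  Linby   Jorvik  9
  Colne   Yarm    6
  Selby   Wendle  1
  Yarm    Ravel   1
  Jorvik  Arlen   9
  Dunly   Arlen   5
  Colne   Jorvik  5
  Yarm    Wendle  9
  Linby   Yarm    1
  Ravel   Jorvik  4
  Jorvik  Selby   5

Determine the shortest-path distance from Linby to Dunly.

13 mi

Candidate routes:
Linby - Yarm - Ravel - Arlen - Dunly: 1+1+6+5 = 13
Linby - Yarm - Ravel - Jorvik - Arlen - Dunly: 1+1+4+9+5 = 20
Linby - Jorvik - Arlen - Dunly: 9+9+5 = 23
Cheapest is Linby - Yarm - Ravel - Arlen - Dunly at 13 mi.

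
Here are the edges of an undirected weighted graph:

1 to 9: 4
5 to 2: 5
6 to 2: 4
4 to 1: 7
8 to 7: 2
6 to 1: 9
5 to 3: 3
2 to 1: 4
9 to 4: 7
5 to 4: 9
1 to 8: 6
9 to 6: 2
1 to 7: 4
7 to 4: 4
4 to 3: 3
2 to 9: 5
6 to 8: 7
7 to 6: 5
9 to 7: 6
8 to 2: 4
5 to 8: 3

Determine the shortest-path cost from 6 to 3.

Compare a few routes:
6 - 8 - 5 - 3: 7+3+3 = 13
6 - 7 - 8 - 5 - 3: 5+2+3+3 = 13
6 - 9 - 4 - 3: 2+7+3 = 12
Cheapest is 6 - 9 - 4 - 3 at 12.

12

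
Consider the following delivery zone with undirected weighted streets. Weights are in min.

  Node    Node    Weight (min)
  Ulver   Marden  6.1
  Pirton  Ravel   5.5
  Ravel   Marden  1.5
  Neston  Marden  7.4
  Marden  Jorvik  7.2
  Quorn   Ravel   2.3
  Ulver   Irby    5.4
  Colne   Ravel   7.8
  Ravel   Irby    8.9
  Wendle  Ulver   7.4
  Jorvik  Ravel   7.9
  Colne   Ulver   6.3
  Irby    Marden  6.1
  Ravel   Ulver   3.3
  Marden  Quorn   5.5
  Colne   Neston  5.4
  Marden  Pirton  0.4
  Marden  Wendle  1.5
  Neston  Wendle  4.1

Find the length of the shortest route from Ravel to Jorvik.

7.9 min

Settle nodes by increasing distance from Ravel:
Ravel: 0
Marden: 1.5  (via Ravel)
Pirton: 1.9  (via Marden)
Quorn: 2.3  (via Ravel)
Wendle: 3  (via Marden)
Ulver: 3.3  (via Ravel)
Neston: 7.1  (via Wendle)
Irby: 7.6  (via Marden)
Colne: 7.8  (via Ravel)
Jorvik: 7.9  (via Ravel)
Shortest route: Ravel → Jorvik = 7.9 min.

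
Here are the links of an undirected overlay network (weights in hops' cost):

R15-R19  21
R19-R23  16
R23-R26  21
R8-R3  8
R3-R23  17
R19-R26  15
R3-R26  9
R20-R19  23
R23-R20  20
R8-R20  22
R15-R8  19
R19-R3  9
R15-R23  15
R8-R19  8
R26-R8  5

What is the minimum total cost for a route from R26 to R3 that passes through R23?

38 hops' cost

Shortest R26→R23: R26–R23 = 21
Best R23 to R3: R23–R3 costing 17
Total via R23: 21 + 17 = 38 hops' cost.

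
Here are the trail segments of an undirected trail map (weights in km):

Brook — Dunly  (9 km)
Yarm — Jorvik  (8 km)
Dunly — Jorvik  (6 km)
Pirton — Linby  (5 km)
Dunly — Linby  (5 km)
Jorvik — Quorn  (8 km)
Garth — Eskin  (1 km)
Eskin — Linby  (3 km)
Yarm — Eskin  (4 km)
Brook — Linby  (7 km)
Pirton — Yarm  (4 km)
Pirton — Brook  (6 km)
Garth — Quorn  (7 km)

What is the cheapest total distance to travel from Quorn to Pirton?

Candidate routes:
Quorn–Jorvik–Yarm–Pirton: 8+8+4 = 20
Quorn–Garth–Eskin–Linby–Brook–Pirton: 7+1+3+7+6 = 24
Quorn–Jorvik–Dunly–Linby–Pirton: 8+6+5+5 = 24
Quorn–Garth–Eskin–Linby–Pirton: 7+1+3+5 = 16
The minimum is 16 km via Quorn–Garth–Eskin–Linby–Pirton.

16 km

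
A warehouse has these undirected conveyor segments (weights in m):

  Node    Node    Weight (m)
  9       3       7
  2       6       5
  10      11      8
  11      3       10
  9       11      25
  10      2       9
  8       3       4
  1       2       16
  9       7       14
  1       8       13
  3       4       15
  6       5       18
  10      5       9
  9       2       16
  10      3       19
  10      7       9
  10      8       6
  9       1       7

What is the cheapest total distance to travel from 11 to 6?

22 m

Shortest distances from 11:
11: 0
10: 8  (via 11)
3: 10  (via 11)
8: 14  (via 10)
2: 17  (via 10)
5: 17  (via 10)
7: 17  (via 10)
9: 17  (via 3)
6: 22  (via 2)
Shortest route: 11 → 10 → 2 → 6 = 22 m.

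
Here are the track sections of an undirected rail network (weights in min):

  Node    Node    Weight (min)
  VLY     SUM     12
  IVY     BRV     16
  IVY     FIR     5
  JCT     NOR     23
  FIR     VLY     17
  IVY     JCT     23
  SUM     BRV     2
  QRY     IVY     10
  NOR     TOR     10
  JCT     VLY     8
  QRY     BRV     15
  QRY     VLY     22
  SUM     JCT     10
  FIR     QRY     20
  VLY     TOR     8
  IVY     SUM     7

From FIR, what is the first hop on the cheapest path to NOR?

VLY

Enumerating some paths:
FIR - IVY - SUM - VLY - TOR - NOR: 5+7+12+8+10 = 42
FIR - VLY - TOR - NOR: 17+8+10 = 35
The minimum is 35 min via FIR - VLY - TOR - NOR.
So from FIR the first move is to VLY.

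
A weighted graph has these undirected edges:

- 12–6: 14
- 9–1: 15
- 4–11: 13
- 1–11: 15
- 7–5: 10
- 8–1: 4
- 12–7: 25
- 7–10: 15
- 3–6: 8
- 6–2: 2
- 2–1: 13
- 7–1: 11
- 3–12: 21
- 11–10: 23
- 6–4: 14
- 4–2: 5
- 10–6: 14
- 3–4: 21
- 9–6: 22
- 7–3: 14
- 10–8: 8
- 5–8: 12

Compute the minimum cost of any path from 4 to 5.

Enumerating some paths:
4 → 2 → 1 → 8 → 5: 5+13+4+12 = 34
4 → 2 → 6 → 3 → 7 → 5: 5+2+8+14+10 = 39
Cheapest is 4 → 2 → 1 → 8 → 5 at 34.

34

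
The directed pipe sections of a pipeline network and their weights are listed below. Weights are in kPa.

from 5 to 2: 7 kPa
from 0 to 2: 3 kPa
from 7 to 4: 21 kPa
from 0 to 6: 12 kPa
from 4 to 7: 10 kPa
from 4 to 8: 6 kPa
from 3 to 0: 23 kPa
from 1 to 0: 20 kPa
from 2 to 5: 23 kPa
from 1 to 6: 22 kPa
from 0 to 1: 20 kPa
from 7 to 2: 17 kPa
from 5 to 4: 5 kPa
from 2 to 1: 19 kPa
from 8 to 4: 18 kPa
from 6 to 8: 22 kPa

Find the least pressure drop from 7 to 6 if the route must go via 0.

68 kPa

Shortest 7→0: 7 → 2 → 1 → 0 = 56
Shortest 0→6: 0 → 6 = 12
Total via 0: 56 + 12 = 68 kPa.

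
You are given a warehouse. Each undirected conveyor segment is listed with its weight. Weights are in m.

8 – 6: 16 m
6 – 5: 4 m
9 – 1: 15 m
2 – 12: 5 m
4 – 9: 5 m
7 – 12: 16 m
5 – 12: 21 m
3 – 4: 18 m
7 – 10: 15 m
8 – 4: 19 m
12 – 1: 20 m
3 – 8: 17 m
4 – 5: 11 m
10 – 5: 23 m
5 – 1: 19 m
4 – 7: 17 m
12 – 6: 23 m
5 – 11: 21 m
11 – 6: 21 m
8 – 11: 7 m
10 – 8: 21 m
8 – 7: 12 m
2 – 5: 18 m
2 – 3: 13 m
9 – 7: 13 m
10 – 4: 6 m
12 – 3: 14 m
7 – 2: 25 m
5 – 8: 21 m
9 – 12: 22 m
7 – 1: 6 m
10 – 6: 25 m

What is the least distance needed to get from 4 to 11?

26 m

Settle nodes by increasing distance from 4:
4: 0
9: 5  (via 4)
10: 6  (via 4)
5: 11  (via 4)
6: 15  (via 5)
7: 17  (via 4)
3: 18  (via 4)
8: 19  (via 4)
1: 20  (via 9)
11: 26  (via 8)
Shortest route: 4 → 8 → 11 = 26 m.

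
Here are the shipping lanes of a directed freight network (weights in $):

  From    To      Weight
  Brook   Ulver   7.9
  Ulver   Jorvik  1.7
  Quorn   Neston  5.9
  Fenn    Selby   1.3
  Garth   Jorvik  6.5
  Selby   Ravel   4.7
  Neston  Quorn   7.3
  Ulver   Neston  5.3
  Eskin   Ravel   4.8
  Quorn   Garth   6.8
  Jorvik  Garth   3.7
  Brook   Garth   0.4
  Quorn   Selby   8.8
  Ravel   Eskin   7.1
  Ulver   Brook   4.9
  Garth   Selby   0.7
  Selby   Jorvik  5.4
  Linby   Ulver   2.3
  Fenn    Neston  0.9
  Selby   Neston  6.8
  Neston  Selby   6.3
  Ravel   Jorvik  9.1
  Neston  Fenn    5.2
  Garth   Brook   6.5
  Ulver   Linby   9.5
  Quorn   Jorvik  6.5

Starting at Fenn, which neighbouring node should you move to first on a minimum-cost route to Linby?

Enumerating some paths:
Fenn–Neston–Quorn–Jorvik–Garth–Brook–Ulver–Linby: 0.9+7.3+6.5+3.7+6.5+7.9+9.5 = 42.3
Fenn–Neston–Selby–Jorvik–Garth–Brook–Ulver–Linby: 0.9+6.3+5.4+3.7+6.5+7.9+9.5 = 40.2
Fenn–Neston–Quorn–Garth–Brook–Ulver–Linby: 0.9+7.3+6.8+6.5+7.9+9.5 = 38.9
Fenn–Selby–Jorvik–Garth–Brook–Ulver–Linby: 1.3+5.4+3.7+6.5+7.9+9.5 = 34.3
Cheapest is Fenn–Selby–Jorvik–Garth–Brook–Ulver–Linby at $34.3.
So from Fenn the first move is to Selby.

Selby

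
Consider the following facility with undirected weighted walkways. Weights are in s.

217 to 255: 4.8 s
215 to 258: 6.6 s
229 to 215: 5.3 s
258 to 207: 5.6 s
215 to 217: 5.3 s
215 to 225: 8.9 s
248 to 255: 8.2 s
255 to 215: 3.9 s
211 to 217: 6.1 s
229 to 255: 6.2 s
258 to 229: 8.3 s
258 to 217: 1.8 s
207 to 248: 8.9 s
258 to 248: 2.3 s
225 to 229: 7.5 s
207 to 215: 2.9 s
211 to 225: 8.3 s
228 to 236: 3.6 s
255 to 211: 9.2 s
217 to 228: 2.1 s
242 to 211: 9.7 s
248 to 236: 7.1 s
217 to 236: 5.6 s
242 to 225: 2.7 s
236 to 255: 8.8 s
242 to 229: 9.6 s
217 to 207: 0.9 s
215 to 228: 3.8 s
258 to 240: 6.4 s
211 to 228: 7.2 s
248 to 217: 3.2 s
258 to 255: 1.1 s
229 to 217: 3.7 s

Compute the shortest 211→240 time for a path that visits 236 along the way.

24.6 s

Shortest 211→236: 211 → 228 → 236 = 10.8
Shortest 236→240: 236 → 217 → 258 → 240 = 13.8
Total via 236: 10.8 + 13.8 = 24.6 s.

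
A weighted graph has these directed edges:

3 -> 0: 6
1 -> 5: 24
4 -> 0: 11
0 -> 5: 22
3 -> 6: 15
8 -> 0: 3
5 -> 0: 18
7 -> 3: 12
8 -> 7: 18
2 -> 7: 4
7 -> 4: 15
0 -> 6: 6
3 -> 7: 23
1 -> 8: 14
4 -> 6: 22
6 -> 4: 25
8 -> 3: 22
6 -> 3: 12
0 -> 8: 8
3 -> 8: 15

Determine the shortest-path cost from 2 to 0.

22

Shortest distances from 2:
2: 0
7: 4  (via 2)
3: 16  (via 7)
4: 19  (via 7)
0: 22  (via 3)
Shortest route: 2 → 7 → 3 → 0 = 22.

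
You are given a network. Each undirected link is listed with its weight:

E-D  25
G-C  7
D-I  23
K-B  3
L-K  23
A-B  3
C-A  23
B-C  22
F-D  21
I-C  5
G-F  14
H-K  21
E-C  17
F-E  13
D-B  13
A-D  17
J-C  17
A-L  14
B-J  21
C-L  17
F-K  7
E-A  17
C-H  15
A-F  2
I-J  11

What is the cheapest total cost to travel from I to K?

30

Shortest distances from I:
I: 0
C: 5  (via I)
J: 11  (via I)
G: 12  (via C)
H: 20  (via C)
E: 22  (via C)
L: 22  (via C)
D: 23  (via I)
F: 26  (via G)
B: 27  (via C)
A: 28  (via C)
K: 30  (via B)
Shortest route: I–C–B–K = 30.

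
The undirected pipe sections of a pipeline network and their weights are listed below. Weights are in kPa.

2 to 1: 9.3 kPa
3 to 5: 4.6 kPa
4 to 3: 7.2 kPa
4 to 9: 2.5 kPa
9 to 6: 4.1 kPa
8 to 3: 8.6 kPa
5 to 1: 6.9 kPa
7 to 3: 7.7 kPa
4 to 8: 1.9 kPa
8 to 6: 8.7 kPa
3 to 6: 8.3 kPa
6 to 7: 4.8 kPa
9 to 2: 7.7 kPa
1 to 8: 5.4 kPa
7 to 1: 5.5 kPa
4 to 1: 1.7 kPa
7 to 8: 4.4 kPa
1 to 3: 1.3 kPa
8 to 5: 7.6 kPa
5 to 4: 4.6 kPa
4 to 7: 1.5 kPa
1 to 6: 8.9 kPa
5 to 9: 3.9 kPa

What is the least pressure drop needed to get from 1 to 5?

5.9 kPa

Running Dijkstra from 1:
1: 0
3: 1.3  (via 1)
4: 1.7  (via 1)
7: 3.2  (via 4)
8: 3.6  (via 4)
9: 4.2  (via 4)
5: 5.9  (via 3)
Shortest route: 1 → 3 → 5 = 5.9 kPa.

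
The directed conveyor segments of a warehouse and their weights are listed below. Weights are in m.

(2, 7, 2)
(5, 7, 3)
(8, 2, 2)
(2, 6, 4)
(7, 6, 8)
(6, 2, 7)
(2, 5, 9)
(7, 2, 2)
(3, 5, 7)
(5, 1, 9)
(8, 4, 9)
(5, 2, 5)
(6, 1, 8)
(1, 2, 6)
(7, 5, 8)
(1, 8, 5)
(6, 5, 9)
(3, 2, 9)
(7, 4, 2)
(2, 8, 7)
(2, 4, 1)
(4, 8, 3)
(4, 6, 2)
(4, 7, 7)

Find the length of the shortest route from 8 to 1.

13 m

Compare a few routes:
8 → 2 → 6 → 1: 2+4+8 = 14
8 → 2 → 4 → 6 → 1: 2+1+2+8 = 13
The minimum is 13 m via 8 → 2 → 4 → 6 → 1.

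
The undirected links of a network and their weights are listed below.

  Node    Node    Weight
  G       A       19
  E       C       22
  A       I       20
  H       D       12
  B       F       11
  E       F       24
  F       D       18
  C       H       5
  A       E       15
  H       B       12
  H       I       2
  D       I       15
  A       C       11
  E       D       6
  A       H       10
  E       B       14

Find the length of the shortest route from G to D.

40

Compare a few routes:
G - A - H - I - D: 19+10+2+15 = 46
G - A - H - D: 19+10+12 = 41
G - A - C - H - D: 19+11+5+12 = 47
G - A - E - D: 19+15+6 = 40
The minimum is 40 via G - A - E - D.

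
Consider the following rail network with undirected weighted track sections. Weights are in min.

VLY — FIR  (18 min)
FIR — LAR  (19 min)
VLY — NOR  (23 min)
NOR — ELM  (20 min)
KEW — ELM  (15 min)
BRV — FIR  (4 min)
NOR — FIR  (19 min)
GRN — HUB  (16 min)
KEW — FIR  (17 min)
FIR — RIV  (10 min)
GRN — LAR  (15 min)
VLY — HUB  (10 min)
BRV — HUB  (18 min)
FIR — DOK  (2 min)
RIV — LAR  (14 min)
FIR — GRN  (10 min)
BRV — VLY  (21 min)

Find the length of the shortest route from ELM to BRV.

Compare a few routes:
ELM–KEW–FIR–BRV: 15+17+4 = 36
ELM–NOR–FIR–BRV: 20+19+4 = 43
The minimum is 36 min via ELM–KEW–FIR–BRV.

36 min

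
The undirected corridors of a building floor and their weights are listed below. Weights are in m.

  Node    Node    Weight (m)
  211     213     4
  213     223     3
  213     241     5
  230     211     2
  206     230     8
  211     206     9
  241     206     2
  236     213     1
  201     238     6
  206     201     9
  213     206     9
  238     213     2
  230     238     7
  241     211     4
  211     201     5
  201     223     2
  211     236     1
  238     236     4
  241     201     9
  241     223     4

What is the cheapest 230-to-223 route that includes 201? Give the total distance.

Shortest 230→201: 230–211–201 = 7
Shortest 201→223: 201–223 = 2
Total via 201: 7 + 2 = 9 m.

9 m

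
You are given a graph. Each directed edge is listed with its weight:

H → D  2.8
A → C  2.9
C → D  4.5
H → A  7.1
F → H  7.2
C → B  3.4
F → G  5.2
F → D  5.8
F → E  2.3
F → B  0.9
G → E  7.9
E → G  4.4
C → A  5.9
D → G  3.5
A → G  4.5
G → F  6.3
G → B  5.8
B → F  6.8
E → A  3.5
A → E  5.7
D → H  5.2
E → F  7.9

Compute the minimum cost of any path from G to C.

14.3

Running Dijkstra from G:
G: 0
B: 5.8  (via G)
F: 6.3  (via G)
E: 7.9  (via G)
A: 11.4  (via E)
D: 12.1  (via F)
H: 13.5  (via F)
C: 14.3  (via A)
Shortest route: G → E → A → C = 14.3.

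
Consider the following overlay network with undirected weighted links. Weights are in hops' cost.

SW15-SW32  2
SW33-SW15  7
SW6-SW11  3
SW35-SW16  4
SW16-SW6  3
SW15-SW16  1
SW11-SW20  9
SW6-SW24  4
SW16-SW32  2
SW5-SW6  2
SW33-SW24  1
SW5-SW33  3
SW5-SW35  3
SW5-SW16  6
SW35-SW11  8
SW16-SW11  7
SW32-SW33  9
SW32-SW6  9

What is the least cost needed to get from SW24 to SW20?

16 hops' cost

Settle nodes by increasing distance from SW24:
SW24: 0
SW33: 1  (via SW24)
SW5: 4  (via SW33)
SW6: 4  (via SW24)
SW35: 7  (via SW5)
SW11: 7  (via SW6)
SW16: 7  (via SW6)
SW15: 8  (via SW33)
SW32: 9  (via SW16)
SW20: 16  (via SW11)
Shortest route: SW24 → SW6 → SW11 → SW20 = 16 hops' cost.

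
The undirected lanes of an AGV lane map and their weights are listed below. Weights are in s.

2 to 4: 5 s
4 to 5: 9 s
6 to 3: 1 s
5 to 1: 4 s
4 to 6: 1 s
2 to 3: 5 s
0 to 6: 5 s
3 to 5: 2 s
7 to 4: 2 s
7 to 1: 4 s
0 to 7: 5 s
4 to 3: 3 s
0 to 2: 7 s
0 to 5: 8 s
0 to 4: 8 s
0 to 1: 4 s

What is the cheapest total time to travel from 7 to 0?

5 s

Candidate routes:
7 → 4 → 0: 2+8 = 10
7 → 4 → 6 → 0: 2+1+5 = 8
7 → 1 → 0: 4+4 = 8
7 → 0: 5 = 5
The minimum is 5 s via 7 → 0.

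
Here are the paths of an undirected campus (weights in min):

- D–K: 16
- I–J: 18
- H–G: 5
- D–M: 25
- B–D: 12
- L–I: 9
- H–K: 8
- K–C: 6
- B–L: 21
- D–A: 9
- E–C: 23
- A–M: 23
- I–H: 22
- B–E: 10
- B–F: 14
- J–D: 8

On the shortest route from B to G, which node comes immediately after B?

Compare a few routes:
B–L–I–H–G: 21+9+22+5 = 57
B–E–C–K–H–G: 10+23+6+8+5 = 52
B–D–K–H–G: 12+16+8+5 = 41
Cheapest is B–D–K–H–G at 41 min.
So from B the first move is to D.

D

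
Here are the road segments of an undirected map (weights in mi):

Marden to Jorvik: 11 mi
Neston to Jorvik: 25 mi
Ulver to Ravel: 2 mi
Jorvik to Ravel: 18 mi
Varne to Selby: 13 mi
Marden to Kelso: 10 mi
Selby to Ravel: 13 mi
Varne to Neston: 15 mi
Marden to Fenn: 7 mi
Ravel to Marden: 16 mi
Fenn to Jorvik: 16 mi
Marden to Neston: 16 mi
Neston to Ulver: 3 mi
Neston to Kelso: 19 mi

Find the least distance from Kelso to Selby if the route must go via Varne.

Best Kelso to Varne: Kelso–Neston–Varne costing 34
Shortest Varne→Selby: Varne–Selby = 13
Total via Varne: 34 + 13 = 47 mi.

47 mi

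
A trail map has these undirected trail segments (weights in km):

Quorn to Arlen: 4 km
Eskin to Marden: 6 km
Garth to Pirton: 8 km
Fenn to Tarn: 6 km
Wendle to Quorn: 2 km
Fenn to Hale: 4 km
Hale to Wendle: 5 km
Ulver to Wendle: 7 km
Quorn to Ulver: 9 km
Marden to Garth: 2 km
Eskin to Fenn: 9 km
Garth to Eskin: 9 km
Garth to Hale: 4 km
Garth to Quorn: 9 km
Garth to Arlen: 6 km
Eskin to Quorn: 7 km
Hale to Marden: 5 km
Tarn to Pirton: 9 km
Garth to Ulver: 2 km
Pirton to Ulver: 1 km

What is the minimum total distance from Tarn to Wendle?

15 km

Settle nodes by increasing distance from Tarn:
Tarn: 0
Fenn: 6  (via Tarn)
Pirton: 9  (via Tarn)
Hale: 10  (via Fenn)
Ulver: 10  (via Pirton)
Garth: 12  (via Ulver)
Marden: 14  (via Garth)
Wendle: 15  (via Hale)
Shortest route: Tarn → Fenn → Hale → Wendle = 15 km.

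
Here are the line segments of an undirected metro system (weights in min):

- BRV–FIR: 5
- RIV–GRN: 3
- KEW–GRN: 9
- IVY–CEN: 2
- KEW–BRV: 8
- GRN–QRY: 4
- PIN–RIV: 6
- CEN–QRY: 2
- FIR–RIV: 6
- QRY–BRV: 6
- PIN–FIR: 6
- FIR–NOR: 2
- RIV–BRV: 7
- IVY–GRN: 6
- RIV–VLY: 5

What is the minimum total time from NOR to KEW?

15 min

Settle nodes by increasing distance from NOR:
NOR: 0
FIR: 2  (via NOR)
BRV: 7  (via FIR)
RIV: 8  (via FIR)
PIN: 8  (via FIR)
GRN: 11  (via RIV)
QRY: 13  (via BRV)
VLY: 13  (via RIV)
KEW: 15  (via BRV)
Shortest route: NOR–FIR–BRV–KEW = 15 min.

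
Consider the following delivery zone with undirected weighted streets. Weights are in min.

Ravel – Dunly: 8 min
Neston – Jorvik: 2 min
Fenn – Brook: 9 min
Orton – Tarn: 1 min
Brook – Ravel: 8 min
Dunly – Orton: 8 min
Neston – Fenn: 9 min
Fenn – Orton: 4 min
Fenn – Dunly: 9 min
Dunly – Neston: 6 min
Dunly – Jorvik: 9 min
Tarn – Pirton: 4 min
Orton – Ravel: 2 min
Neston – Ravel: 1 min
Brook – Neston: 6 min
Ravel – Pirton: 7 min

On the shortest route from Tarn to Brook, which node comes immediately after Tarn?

Orton

Candidate routes:
Tarn - Orton - Ravel - Neston - Brook: 1+2+1+6 = 10
Tarn - Orton - Ravel - Brook: 1+2+8 = 11
Cheapest is Tarn - Orton - Ravel - Neston - Brook at 10 min.
So from Tarn the first move is to Orton.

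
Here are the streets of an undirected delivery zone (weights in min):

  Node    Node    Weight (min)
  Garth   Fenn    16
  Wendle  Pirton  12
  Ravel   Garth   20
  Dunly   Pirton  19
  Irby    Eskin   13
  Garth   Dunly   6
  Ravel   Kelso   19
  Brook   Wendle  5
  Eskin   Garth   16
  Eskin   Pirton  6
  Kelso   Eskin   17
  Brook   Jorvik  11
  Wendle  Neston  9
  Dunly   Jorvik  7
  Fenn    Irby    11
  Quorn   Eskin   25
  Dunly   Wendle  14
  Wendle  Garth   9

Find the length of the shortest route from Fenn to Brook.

30 min

Enumerating some paths:
Fenn - Garth - Dunly - Wendle - Brook: 16+6+14+5 = 41
Fenn - Garth - Dunly - Jorvik - Brook: 16+6+7+11 = 40
Fenn - Garth - Wendle - Brook: 16+9+5 = 30
The minimum is 30 min via Fenn - Garth - Wendle - Brook.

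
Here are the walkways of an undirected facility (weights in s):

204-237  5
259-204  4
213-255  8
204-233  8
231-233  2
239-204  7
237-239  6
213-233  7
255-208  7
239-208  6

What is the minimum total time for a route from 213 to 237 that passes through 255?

Best 213 to 255: 213–255 costing 8
Shortest 255→237: 255–208–239–237 = 19
Total via 255: 8 + 19 = 27 s.

27 s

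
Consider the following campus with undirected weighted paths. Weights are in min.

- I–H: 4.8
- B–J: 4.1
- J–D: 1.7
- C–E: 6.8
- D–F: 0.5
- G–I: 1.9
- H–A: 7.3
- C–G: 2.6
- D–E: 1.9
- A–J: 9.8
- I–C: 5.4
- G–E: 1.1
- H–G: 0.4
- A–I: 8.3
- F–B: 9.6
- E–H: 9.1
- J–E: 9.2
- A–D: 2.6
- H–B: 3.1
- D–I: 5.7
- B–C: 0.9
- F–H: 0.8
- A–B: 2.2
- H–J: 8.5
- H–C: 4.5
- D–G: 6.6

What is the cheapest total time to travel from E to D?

1.9 min

Compare a few routes:
E–G–H–F–D: 1.1+0.4+0.8+0.5 = 2.8
E–D: 1.9 = 1.9
Cheapest is E–D at 1.9 min.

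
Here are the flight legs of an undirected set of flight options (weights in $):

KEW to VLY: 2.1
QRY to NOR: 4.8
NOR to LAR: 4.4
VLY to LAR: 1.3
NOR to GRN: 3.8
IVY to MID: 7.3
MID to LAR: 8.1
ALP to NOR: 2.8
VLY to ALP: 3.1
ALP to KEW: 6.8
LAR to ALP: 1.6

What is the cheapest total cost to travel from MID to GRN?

Enumerating some paths:
MID → LAR → VLY → KEW → ALP → NOR → GRN: 8.1+1.3+2.1+6.8+2.8+3.8 = 24.9
MID → LAR → NOR → GRN: 8.1+4.4+3.8 = 16.3
MID → LAR → VLY → ALP → NOR → GRN: 8.1+1.3+3.1+2.8+3.8 = 19.1
Cheapest is MID → LAR → NOR → GRN at $16.3.

$16.3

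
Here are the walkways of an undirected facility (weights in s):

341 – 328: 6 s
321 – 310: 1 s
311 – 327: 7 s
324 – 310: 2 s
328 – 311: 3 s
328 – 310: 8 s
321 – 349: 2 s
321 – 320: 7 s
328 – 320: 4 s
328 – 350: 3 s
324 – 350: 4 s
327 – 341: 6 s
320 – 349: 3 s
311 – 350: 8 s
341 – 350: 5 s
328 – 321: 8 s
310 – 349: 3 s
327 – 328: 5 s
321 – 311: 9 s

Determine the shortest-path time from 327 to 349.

12 s

Candidate routes:
327–328–320–349: 5+4+3 = 12
327–328–321–349: 5+8+2 = 15
327–328–310–349: 5+8+3 = 16
327–328–310–321–349: 5+8+1+2 = 16
Cheapest is 327–328–320–349 at 12 s.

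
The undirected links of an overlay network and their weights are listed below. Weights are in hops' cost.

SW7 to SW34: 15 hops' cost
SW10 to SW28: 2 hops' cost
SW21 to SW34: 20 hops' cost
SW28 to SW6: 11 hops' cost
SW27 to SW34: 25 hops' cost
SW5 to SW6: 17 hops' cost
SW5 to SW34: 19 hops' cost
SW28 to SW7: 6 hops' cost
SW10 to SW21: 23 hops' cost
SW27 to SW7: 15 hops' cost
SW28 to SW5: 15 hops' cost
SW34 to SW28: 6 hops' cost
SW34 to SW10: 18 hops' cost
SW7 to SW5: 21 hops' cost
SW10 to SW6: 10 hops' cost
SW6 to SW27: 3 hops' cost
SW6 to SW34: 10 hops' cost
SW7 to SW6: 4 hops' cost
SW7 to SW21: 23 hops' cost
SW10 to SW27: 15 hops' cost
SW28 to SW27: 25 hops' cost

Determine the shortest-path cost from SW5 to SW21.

Compare a few routes:
SW5 - SW28 - SW10 - SW21: 15+2+23 = 40
SW5 - SW34 - SW21: 19+20 = 39
The minimum is 39 hops' cost via SW5 - SW34 - SW21.

39 hops' cost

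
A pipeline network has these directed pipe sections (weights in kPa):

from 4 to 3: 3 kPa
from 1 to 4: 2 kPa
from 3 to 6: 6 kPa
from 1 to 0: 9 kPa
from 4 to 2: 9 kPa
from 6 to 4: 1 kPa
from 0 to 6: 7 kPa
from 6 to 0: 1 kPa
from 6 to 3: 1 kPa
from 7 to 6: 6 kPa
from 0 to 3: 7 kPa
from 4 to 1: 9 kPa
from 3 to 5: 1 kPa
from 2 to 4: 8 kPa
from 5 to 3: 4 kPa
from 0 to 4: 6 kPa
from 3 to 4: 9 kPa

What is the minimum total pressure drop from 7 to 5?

Enumerating some paths:
7 → 6 → 0 → 3 → 5: 6+1+7+1 = 15
7 → 6 → 0 → 4 → 3 → 5: 6+1+6+3+1 = 17
7 → 6 → 3 → 5: 6+1+1 = 8
7 → 6 → 4 → 3 → 5: 6+1+3+1 = 11
The minimum is 8 kPa via 7 → 6 → 3 → 5.

8 kPa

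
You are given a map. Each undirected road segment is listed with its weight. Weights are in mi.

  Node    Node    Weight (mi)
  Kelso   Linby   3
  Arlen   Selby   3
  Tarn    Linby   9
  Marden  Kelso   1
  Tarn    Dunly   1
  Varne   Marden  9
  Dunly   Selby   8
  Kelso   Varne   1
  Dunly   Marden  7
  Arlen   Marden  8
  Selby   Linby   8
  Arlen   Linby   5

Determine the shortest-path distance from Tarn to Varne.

10 mi

Compare a few routes:
Tarn → Dunly → Selby → Linby → Kelso → Varne: 1+8+8+3+1 = 21
Tarn → Linby → Kelso → Varne: 9+3+1 = 13
Tarn → Dunly → Marden → Varne: 1+7+9 = 17
Tarn → Dunly → Marden → Kelso → Varne: 1+7+1+1 = 10
Cheapest is Tarn → Dunly → Marden → Kelso → Varne at 10 mi.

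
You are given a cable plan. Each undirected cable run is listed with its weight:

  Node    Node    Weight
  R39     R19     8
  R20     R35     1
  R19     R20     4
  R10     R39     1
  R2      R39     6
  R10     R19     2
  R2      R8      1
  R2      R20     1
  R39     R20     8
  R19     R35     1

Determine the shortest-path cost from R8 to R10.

6

Compare a few routes:
R8–R2–R20–R39–R10: 1+1+8+1 = 11
R8–R2–R20–R35–R19–R10: 1+1+1+1+2 = 6
R8–R2–R39–R10: 1+6+1 = 8
R8–R2–R20–R19–R10: 1+1+4+2 = 8
The minimum is 6 via R8–R2–R20–R35–R19–R10.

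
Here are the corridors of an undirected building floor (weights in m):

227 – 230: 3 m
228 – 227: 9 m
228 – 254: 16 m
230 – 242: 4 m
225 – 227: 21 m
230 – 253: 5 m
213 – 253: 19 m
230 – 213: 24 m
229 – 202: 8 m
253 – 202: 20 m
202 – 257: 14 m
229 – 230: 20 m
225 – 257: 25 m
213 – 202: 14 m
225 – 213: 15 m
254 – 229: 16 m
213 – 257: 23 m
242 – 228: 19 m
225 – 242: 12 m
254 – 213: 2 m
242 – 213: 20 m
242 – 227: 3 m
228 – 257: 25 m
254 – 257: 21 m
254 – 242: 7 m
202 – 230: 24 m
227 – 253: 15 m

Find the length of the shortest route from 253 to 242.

9 m

Running Dijkstra from 253:
253: 0
230: 5  (via 253)
227: 8  (via 230)
242: 9  (via 230)
Shortest route: 253–230–242 = 9 m.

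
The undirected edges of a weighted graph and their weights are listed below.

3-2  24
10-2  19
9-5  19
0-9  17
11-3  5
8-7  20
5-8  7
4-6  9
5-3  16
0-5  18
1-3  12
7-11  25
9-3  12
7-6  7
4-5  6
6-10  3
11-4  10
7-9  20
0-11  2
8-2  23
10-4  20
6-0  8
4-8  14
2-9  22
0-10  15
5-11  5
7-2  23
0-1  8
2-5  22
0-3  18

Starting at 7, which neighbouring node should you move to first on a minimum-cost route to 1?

Enumerating some paths:
7–6–0–1: 7+8+8 = 23
7–6–10–0–1: 7+3+15+8 = 33
7–6–0–11–3–1: 7+8+2+5+12 = 34
7–11–0–1: 25+2+8 = 35
The minimum is 23 via 7–6–0–1.
So from 7 the first move is to 6.

6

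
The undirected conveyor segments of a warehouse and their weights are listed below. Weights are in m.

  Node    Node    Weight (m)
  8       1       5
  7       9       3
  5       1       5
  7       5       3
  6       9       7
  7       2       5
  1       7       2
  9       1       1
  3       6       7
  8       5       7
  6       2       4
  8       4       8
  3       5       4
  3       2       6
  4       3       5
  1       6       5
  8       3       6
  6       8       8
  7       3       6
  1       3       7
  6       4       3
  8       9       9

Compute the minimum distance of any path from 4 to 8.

Shortest distances from 4:
4: 0
6: 3  (via 4)
3: 5  (via 4)
2: 7  (via 6)
1: 8  (via 6)
8: 8  (via 4)
Shortest route: 4–8 = 8 m.

8 m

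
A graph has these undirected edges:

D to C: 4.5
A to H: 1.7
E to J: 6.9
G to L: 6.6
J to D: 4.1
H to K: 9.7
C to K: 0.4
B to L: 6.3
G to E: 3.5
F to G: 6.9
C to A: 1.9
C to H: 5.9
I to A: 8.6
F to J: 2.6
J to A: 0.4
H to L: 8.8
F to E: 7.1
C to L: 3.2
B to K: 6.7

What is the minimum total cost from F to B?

12

Enumerating some paths:
F–J–A–C–K–B: 2.6+0.4+1.9+0.4+6.7 = 12
F–J–A–C–L–B: 2.6+0.4+1.9+3.2+6.3 = 14.4
Cheapest is F–J–A–C–K–B at 12.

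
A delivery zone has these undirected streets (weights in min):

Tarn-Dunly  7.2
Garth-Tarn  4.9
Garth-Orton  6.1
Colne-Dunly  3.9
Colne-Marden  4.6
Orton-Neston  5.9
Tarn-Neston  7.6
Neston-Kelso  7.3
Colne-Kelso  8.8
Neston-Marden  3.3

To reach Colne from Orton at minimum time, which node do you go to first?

Candidate routes:
Orton - Neston - Kelso - Colne: 5.9+7.3+8.8 = 22
Orton - Neston - Marden - Colne: 5.9+3.3+4.6 = 13.8
The minimum is 13.8 min via Orton - Neston - Marden - Colne.
So from Orton the first move is to Neston.

Neston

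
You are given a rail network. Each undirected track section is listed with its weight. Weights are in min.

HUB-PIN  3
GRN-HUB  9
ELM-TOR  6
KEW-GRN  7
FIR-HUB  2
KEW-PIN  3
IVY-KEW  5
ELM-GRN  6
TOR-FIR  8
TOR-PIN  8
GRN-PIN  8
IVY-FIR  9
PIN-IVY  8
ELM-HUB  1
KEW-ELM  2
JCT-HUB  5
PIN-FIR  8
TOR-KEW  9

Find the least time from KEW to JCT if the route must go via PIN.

Shortest KEW→PIN: KEW–PIN = 3
Best PIN to JCT: PIN–HUB–JCT costing 8
Total via PIN: 3 + 8 = 11 min.

11 min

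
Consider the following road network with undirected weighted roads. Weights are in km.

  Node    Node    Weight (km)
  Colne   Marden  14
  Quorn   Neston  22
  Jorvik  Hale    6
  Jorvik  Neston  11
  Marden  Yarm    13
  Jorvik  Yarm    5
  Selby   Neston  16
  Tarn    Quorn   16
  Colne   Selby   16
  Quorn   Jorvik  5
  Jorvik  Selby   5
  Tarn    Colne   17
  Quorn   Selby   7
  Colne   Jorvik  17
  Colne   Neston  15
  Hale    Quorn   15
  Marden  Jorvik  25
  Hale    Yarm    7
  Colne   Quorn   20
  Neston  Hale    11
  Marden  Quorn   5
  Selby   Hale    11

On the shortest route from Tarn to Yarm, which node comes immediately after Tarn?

Candidate routes:
Tarn - Quorn - Jorvik - Hale - Yarm: 16+5+6+7 = 34
Tarn - Quorn - Jorvik - Yarm: 16+5+5 = 26
Tarn - Quorn - Marden - Yarm: 16+5+13 = 34
Tarn - Quorn - Selby - Jorvik - Yarm: 16+7+5+5 = 33
The minimum is 26 km via Tarn - Quorn - Jorvik - Yarm.
So from Tarn the first move is to Quorn.

Quorn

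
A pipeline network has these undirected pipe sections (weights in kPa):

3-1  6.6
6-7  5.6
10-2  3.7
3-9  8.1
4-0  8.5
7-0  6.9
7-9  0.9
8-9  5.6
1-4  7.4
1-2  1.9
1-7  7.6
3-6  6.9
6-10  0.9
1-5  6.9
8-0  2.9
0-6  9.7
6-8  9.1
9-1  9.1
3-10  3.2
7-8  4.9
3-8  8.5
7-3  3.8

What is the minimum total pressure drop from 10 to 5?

12.5 kPa

Settle nodes by increasing distance from 10:
10: 0
6: 0.9  (via 10)
3: 3.2  (via 10)
2: 3.7  (via 10)
1: 5.6  (via 2)
7: 6.5  (via 6)
9: 7.4  (via 7)
8: 10  (via 6)
0: 10.6  (via 6)
5: 12.5  (via 1)
Shortest route: 10 → 2 → 1 → 5 = 12.5 kPa.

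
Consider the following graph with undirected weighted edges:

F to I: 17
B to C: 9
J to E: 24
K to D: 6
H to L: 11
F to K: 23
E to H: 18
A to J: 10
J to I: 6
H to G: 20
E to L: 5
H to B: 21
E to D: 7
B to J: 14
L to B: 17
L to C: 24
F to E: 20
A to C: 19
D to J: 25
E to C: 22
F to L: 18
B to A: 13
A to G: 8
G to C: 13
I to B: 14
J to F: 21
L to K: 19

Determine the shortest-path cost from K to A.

41

Enumerating some paths:
K–D–J–A: 6+25+10 = 41
K–L–B–A: 19+17+13 = 49
K–D–E–L–B–A: 6+7+5+17+13 = 48
K–D–E–J–A: 6+7+24+10 = 47
Cheapest is K–D–J–A at 41.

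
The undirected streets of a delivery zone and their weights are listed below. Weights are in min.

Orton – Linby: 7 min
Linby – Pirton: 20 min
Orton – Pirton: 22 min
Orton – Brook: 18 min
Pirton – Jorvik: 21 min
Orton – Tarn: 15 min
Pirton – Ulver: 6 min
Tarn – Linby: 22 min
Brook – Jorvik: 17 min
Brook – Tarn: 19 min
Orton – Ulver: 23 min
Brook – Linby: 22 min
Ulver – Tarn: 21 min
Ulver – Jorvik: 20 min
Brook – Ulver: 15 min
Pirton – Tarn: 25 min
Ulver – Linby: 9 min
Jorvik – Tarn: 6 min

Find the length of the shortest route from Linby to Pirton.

Enumerating some paths:
Linby - Pirton: 20 = 20
Linby - Ulver - Pirton: 9+6 = 15
The minimum is 15 min via Linby - Ulver - Pirton.

15 min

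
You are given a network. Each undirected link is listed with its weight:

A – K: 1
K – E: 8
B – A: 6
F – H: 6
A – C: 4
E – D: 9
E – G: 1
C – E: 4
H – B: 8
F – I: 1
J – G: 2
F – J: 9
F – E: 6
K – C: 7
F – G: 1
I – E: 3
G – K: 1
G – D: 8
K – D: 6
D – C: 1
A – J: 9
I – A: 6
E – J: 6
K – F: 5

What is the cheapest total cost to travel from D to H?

13

Candidate routes:
D → K → G → F → H: 6+1+1+6 = 14
D → C → E → G → F → H: 1+4+1+1+6 = 13
The minimum is 13 via D → C → E → G → F → H.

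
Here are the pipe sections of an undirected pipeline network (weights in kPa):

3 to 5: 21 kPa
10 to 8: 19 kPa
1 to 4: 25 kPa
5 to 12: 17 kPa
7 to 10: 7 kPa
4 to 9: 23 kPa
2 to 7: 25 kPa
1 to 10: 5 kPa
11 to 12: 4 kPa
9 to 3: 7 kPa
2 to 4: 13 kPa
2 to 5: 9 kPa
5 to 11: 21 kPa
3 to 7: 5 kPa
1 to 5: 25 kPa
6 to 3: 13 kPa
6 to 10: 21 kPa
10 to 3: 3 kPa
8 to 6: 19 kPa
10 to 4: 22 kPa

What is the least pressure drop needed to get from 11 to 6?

Settle nodes by increasing distance from 11:
11: 0
12: 4  (via 11)
5: 21  (via 11)
2: 30  (via 5)
3: 42  (via 5)
4: 43  (via 2)
10: 45  (via 3)
1: 46  (via 5)
7: 47  (via 3)
9: 49  (via 3)
6: 55  (via 3)
Shortest route: 11–5–3–6 = 55 kPa.

55 kPa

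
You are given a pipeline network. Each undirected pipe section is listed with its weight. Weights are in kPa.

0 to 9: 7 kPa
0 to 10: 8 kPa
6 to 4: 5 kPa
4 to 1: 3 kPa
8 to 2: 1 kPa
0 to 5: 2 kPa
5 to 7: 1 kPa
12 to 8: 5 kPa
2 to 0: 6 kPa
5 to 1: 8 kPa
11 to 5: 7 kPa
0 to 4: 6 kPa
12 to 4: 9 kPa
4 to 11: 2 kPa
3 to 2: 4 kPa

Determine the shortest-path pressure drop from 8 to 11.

Running Dijkstra from 8:
8: 0
2: 1  (via 8)
3: 5  (via 2)
12: 5  (via 8)
0: 7  (via 2)
5: 9  (via 0)
7: 10  (via 5)
4: 13  (via 0)
9: 14  (via 0)
10: 15  (via 0)
11: 15  (via 4)
Shortest route: 8–2–0–4–11 = 15 kPa.

15 kPa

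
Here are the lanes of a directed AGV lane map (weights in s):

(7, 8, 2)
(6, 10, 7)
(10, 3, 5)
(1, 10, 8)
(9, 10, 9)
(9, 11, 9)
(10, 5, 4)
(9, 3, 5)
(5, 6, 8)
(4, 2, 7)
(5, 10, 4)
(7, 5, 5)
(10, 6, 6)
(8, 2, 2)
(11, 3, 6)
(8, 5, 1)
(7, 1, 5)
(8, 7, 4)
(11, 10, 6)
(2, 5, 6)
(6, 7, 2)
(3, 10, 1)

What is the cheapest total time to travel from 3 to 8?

Enumerating some paths:
3–10–5–6–7–8: 1+4+8+2+2 = 17
3–10–6–7–8: 1+6+2+2 = 11
Cheapest is 3–10–6–7–8 at 11 s.

11 s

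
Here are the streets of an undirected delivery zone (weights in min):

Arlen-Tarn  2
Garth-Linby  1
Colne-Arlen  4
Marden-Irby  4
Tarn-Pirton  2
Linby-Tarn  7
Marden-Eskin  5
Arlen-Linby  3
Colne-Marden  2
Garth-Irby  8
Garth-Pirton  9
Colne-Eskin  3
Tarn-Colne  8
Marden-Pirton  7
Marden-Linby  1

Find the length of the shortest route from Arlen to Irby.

8 min

Running Dijkstra from Arlen:
Arlen: 0
Tarn: 2  (via Arlen)
Linby: 3  (via Arlen)
Marden: 4  (via Linby)
Garth: 4  (via Linby)
Colne: 4  (via Arlen)
Pirton: 4  (via Tarn)
Eskin: 7  (via Colne)
Irby: 8  (via Marden)
Shortest route: Arlen–Linby–Marden–Irby = 8 min.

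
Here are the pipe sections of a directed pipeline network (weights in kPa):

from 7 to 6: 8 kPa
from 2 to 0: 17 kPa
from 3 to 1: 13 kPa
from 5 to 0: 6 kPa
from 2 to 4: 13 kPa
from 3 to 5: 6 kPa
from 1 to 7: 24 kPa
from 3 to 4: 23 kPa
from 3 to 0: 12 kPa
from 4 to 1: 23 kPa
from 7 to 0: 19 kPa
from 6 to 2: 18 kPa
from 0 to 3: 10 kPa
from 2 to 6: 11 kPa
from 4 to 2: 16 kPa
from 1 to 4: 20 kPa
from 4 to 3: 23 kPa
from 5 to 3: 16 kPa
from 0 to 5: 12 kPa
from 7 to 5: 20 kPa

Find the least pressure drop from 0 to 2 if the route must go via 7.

73 kPa

Shortest 0→7: 0 → 3 → 1 → 7 = 47
Shortest 7→2: 7 → 6 → 2 = 26
Total via 7: 47 + 26 = 73 kPa.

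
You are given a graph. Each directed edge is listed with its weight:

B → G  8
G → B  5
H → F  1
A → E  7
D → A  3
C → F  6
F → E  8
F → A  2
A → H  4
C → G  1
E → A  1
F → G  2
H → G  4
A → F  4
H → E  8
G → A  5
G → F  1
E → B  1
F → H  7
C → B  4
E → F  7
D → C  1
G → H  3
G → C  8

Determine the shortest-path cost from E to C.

15

Running Dijkstra from E:
E: 0
A: 1  (via E)
B: 1  (via E)
F: 5  (via A)
H: 5  (via A)
G: 7  (via F)
C: 15  (via G)
Shortest route: E → A → F → G → C = 15.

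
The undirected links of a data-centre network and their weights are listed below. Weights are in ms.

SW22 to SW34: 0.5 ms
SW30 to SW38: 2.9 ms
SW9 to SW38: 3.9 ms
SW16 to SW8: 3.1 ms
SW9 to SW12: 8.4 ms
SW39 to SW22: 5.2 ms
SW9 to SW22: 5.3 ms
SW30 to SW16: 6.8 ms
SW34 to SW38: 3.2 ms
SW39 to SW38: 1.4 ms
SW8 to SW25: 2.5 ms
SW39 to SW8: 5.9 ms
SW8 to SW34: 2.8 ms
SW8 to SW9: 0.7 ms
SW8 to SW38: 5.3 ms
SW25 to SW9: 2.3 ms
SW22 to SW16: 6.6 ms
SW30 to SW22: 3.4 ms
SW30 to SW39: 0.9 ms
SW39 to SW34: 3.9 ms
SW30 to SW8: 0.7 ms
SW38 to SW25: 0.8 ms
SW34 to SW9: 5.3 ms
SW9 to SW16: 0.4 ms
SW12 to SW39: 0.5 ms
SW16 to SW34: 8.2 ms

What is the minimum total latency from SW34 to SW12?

Running Dijkstra from SW34:
SW34: 0
SW22: 0.5  (via SW34)
SW8: 2.8  (via SW34)
SW38: 3.2  (via SW34)
SW9: 3.5  (via SW8)
SW30: 3.5  (via SW8)
SW39: 3.9  (via SW34)
SW16: 3.9  (via SW9)
SW25: 4  (via SW38)
SW12: 4.4  (via SW39)
Shortest route: SW34–SW39–SW12 = 4.4 ms.

4.4 ms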